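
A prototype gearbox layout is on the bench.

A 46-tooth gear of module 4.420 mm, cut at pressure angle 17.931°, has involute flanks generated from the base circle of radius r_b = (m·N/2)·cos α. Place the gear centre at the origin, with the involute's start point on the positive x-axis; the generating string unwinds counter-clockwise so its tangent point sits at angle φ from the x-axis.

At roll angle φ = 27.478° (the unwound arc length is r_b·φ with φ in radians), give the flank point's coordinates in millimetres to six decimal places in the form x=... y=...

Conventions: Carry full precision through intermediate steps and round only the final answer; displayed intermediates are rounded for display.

x=107.213702 y=3.475125

single-mesh involute tooth geometry (46T wheel at module 4.420)
pitch radius r_p = m·N/2 = 4.420·46/2 = 101.660000
base radius r_b = r_p·cos α = 101.660000·cos 17.931° = 96.722167
roll angle φ = 27.478° = 0.47958157 rad
x = r_b·(cos φ + φ·sin φ) = 107.213702
y = r_b·(sin φ − φ·cos φ) = 3.475125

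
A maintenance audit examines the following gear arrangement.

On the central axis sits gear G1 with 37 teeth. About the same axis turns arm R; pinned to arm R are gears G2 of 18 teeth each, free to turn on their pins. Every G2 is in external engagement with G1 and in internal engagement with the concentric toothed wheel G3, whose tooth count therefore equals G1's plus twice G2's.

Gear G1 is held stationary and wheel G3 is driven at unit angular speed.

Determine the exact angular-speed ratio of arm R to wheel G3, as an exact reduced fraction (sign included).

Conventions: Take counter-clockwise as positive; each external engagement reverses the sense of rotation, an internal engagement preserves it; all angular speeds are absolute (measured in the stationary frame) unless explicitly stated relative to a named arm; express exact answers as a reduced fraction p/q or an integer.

73/110

topology: planetary set — G1 37T / G2 18T / G3 73T, arm = carrier (Willis)
ring teeth: 37 + 2·18 = 73
37(ω_sun−ω_arm) = −73(ω_ring−ω_arm),  ω_sun = 0, ω_ring = 1
37(0−ω_arm) = −73(1−ω_arm)  ⇒  110·ω_arm = 73  ⇒  ω_arm = 73/110
ω_out/ω_in = 73/110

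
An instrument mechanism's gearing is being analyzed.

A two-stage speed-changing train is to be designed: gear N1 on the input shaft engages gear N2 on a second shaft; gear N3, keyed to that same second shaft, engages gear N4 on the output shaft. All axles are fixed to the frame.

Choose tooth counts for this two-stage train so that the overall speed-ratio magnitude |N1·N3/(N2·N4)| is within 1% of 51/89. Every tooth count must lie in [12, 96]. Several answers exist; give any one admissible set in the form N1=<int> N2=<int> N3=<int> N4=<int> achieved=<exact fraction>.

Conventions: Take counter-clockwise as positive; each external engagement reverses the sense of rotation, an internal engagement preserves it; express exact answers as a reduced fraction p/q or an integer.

N1=12 N2=89 N3=51 N4=12 achieved=51/89

class = fixed-axis compound train [2-stage, 51/89 wanted]
target = 51/89 in lowest terms: an exact hit needs N1·N3 = k·51 and N2·N4 = k·89 for one integer k, every count in [12, 96]; additionally prefer no 1:1 stage (N1 ≠ N2, N3 ≠ N4)
k = 1…11: no 1:1-free in-range split of k·51 and k·89 into factor pairs; take k = 12
k = 12: N1·N3 = 612 = 12·51, N2·N4 = 1068 = 89·12
achieved = 12·51/(89·12) = 51/89; |achieved − target| = 0 ≤ 51/8900 ✓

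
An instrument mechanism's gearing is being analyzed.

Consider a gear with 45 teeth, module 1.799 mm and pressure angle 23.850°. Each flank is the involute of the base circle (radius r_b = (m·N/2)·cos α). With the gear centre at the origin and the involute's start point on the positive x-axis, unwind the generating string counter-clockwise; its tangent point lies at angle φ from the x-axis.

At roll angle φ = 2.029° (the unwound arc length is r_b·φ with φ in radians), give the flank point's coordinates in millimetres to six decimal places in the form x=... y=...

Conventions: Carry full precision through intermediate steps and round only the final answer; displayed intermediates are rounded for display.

x=37.044217 y=0.000548

topology: single-mesh involute geometry — m = 1.799, N = 45
pitch radius r_p = m·N/2 = 1.799·45/2 = 40.477500
base radius r_b = r_p·cos α = 40.477500·cos 23.850° = 37.021011
roll angle φ = 2.029° = 0.03541273 rad
x = r_b·(cos φ + φ·sin φ) = 37.044217
y = r_b·(sin φ − φ·cos φ) = 0.000548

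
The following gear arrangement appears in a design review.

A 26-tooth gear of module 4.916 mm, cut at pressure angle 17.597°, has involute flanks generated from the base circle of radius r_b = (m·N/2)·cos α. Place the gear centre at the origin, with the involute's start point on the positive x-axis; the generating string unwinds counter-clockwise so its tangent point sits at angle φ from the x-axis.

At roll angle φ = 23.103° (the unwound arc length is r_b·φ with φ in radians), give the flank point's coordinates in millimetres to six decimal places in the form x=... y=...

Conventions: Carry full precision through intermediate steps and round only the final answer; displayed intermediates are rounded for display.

x=65.670299 y=1.309726

topology: single-mesh involute geometry — m = 4.916, N = 26
pitch radius r_p = m·N/2 = 4.916·26/2 = 63.908000
base radius r_b = r_p·cos α = 63.908000·cos 17.597° = 60.917521
roll angle φ = 23.103° = 0.40322342 rad
x = r_b·(cos φ + φ·sin φ) = 65.670299
y = r_b·(sin φ − φ·cos φ) = 1.309726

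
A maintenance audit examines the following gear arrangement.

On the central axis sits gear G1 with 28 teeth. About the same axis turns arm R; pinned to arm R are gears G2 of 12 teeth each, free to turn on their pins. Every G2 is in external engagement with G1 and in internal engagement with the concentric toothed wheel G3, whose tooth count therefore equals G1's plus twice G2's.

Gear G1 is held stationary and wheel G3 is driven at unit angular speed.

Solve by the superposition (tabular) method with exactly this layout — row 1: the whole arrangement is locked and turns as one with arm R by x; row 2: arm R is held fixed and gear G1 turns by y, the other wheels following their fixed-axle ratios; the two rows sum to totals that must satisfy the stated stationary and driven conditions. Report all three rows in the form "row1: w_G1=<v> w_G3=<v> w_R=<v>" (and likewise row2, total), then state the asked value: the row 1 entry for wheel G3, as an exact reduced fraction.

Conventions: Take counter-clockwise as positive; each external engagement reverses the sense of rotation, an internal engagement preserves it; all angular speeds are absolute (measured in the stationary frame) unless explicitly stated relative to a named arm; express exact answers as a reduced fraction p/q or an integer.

topology: planetary set — G1 28T / G2 12T / G3 52T, arm = carrier (Willis)
row 1 — lock + rotate with arm: ω_sun = ω_ring = ω_arm = x
row 2: sun turns y, ring = −(28/52)·y, arm 0
boundary: total ω_sun = x + y = 0 and total ω_ring = x − (28/52)·y = 1  ⇒  y = -13/20, x = 13/20
row 2 ring = −(28/52)·(-13/20) = 7/20
totals (row 1 + row 2): sun 13/20 + (-13/20) = 0, ring 13/20 + 7/20 = 1, arm 13/20 + 0 = 13/20
asked cell (row1, ring) = 13/20

row1: w_G1=13/20 w_G3=13/20 w_R=13/20
row2: w_G1=-13/20 w_G3=7/20 w_R=0
total: w_G1=0 w_G3=1 w_R=13/20
asked value: 13/20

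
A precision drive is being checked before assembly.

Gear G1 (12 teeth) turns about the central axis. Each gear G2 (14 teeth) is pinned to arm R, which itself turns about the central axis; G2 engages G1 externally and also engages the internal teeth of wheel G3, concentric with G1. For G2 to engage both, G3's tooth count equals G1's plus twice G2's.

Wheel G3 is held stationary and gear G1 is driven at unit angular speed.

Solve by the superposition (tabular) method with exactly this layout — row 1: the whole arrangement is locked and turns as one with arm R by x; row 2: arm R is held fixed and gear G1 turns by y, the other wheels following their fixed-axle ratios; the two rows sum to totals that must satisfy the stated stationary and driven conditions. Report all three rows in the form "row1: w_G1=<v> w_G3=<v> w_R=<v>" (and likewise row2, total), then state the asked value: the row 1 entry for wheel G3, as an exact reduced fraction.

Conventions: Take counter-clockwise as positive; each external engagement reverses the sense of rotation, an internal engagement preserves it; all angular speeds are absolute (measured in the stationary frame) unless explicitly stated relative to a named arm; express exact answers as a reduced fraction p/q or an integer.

topology: planetary set — G1 12T / G2 14T / G3 40T, arm = carrier (Willis)
row 1 (train locked, turned with arm): all members turn x
row 2 — arm fixed, fixed-axis ratios: sun y, ring −(12/40)·y, arm 0
boundary: total ω_ring = x − (12/40)·y = 0 and total ω_sun = x + y = 1  ⇒  y = 10/13, x = 3/13
row 2 ring = −(12/40)·10/13 = -3/13
totals (row 1 + row 2): sun 3/13 + 10/13 = 1, ring 3/13 + (-3/13) = 0, arm 3/13 + 0 = 3/13
asked cell (row1, ring) = 3/13

row1: w_G1=3/13 w_G3=3/13 w_R=3/13
row2: w_G1=10/13 w_G3=-3/13 w_R=0
total: w_G1=1 w_G3=0 w_R=3/13
asked value: 3/13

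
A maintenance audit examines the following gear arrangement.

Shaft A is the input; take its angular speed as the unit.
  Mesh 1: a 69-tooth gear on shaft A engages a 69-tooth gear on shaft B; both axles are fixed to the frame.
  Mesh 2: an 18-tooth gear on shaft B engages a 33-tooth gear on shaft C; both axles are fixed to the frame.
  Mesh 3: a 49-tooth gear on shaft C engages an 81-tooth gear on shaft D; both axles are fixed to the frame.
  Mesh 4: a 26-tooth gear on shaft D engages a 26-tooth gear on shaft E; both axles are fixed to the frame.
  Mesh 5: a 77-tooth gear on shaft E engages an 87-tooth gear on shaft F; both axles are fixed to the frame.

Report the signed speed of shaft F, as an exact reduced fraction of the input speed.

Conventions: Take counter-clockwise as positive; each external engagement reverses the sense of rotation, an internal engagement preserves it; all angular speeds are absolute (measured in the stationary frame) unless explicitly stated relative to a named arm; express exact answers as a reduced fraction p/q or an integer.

5-mesh fixed-axis compound train (all bearings frame-fixed)
mesh 1 [69T→69T]: |ω|/ω_in = 1×69/69 = 1, sense flips to −
mesh 2 [18T→33T]: |ω|/ω_in = 1×18/33 = 6/11, sense flips to +
mesh 3 [49T→81T]: |ω|/ω_in = (6/11)×49/81 = 98/297, sense flips to −
mesh 4 [26T→26T]: |ω|/ω_in = (98/297)×26/26 = 98/297, sense flips to +
mesh 5 [77T→87T]: |ω|/ω_in = (98/297)×77/87 = 686/2349, sense flips to −
signed output speed (× input speed) = -686/2349

-686/2349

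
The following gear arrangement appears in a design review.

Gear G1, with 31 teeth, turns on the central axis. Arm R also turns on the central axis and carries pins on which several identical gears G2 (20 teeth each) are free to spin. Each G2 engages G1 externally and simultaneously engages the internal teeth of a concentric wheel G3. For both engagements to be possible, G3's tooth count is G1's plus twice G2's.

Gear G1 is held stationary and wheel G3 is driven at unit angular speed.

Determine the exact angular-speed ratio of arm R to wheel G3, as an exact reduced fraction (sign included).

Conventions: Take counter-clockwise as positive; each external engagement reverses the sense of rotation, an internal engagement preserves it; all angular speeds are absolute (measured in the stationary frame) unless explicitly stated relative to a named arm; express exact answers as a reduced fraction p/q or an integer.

71/102

topology: planetary set — G1 31T / G2 20T / G3 71T, arm = carrier (Willis)
ring teeth: 31 + 2·20 = 71
31(ω_sun−ω_arm) = −71(ω_ring−ω_arm),  ω_sun = 0, ω_ring = 1
31(0−ω_arm) = −71(1−ω_arm)  ⇒  102·ω_arm = 71  ⇒  ω_arm = 71/102
ω_out/ω_in = 71/102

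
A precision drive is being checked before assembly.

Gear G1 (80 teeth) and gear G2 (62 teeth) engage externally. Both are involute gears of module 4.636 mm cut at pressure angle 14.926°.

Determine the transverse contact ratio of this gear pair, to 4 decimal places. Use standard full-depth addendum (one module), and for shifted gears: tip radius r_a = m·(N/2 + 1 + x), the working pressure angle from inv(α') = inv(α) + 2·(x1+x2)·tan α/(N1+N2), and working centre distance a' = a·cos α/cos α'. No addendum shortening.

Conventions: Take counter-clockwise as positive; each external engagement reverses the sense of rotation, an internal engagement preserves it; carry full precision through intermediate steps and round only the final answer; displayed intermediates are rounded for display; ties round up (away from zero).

2.1911

recognized (one external pair, fixed centres): single-mesh tooth geometry, m = 4.636, N1 = 80, N2 = 62
base radii: r_b1 = 179.183124, r_b2 = 138.866921
tip radii: r_a1 = 190.076000, r_a2 = 148.352000
no profile shift: α' = α, a' = a
action lengths: √(r_a1²−r_b1²) = 63.421557, √(r_a2²−r_b2²) = 52.194771
base pitch p_b = π·m·cos α = 14.073010
CR = (63.421557 + 52.194771 − 329.156000·sin 14.92600°)/14.073010 = 2.191087
contact ratio ≈ 2.1911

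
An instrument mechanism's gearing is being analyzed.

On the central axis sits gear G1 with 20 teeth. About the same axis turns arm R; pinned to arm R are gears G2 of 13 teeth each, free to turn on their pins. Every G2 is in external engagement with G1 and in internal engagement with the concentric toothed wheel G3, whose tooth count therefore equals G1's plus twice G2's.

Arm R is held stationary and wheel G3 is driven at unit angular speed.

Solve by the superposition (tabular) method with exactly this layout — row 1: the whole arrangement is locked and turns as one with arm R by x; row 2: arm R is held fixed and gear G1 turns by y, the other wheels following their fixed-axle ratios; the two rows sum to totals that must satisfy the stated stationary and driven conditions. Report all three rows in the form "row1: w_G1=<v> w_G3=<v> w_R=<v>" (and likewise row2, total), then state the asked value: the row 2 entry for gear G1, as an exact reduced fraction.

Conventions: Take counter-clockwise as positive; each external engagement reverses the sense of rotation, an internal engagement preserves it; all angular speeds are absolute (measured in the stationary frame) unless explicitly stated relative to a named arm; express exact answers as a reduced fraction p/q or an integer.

row1: w_G1=0 w_G3=0 w_R=0
row2: w_G1=-23/10 w_G3=1 w_R=0
total: w_G1=-23/10 w_G3=1 w_R=0
asked value: -23/10

class = planetary set [G3 = 20+2·13 = 46; Willis about the carrier]
row 1 — lock + rotate with arm: ω_sun = ω_ring = ω_arm = x
row 2 (arm held, sun turns y): ω_ring = −(20/46)·y, ω_arm = 0
boundary: total ω_arm = x = 0 and total ω_ring = x − (20/46)·y = 1  ⇒  y = -23/10, x = 0
row 2 ring = −(20/46)·(-23/10) = 1
totals (row 1 + row 2): sun 0 + (-23/10) = -23/10, ring 0 + 1 = 1, arm 0 + 0 = 0
asked cell (row2, sun) = -23/10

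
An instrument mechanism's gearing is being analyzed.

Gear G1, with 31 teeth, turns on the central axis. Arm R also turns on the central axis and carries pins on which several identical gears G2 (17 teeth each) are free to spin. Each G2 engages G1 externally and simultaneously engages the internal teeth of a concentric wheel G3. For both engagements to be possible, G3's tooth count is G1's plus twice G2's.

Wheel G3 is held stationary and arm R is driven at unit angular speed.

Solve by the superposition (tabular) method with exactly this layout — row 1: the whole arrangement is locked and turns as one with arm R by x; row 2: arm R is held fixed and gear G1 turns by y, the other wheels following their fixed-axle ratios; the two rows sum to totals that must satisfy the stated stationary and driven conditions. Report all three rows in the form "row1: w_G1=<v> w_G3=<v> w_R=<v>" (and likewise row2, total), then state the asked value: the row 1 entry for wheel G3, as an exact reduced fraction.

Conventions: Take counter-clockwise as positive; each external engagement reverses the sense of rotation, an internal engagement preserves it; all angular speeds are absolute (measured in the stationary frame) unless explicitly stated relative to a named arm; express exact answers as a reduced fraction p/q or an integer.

row1: w_G1=1 w_G3=1 w_R=1
row2: w_G1=65/31 w_G3=-1 w_R=0
total: w_G1=96/31 w_G3=0 w_R=1
asked value: 1

recognized (axles ride arm R): planetary set, 31/17/65 teeth
row 1: whole set turns with the arm by x
superposition row 2 [arm held]: sun y, ring −(31/65)·y, arm 0
boundary: total ω_ring = x − (31/65)·y = 0 and total ω_arm = x = 1  ⇒  y = 65/31, x = 1
row 2 ring = −(31/65)·65/31 = -1
totals (row 1 + row 2): sun 1 + 65/31 = 96/31, ring 1 + (-1) = 0, arm 1 + 0 = 1
asked cell (row1, ring) = 1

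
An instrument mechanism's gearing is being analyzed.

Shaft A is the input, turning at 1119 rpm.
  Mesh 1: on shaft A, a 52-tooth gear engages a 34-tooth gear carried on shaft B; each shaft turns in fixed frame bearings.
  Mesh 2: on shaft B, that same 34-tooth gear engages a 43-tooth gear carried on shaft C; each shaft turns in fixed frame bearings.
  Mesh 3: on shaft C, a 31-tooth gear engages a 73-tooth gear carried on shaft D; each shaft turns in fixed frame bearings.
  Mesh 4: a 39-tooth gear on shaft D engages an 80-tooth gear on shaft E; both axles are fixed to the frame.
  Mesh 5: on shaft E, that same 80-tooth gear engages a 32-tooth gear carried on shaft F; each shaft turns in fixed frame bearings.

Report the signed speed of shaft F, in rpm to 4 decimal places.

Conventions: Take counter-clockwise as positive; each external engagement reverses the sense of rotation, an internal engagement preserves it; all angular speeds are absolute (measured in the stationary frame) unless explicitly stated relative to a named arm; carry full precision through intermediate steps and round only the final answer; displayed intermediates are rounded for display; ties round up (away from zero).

-700.3553 rpm

5-mesh fixed-axis compound train (all bearings frame-fixed)
mesh 1 [52T→34T]: ω = 1119.0000×52/34 = 1711.4118 rpm, sense flips to −
mesh 2 [34T→43T]: ω = 1711.4118×34/43 = 1353.2093 rpm, sense flips to +
mesh 3 [31T→73T]: ω = 1353.2093×31/73 = 574.6505 rpm, sense flips to −
mesh 4 [39T→80T]: ω = 574.6505×39/80 = 280.1421 rpm, sense flips to +
mesh 5 [80T→32T]: ω = 280.1421×80/32 = 700.3553 rpm, sense flips to −
signed output speed = -700.3553 rpm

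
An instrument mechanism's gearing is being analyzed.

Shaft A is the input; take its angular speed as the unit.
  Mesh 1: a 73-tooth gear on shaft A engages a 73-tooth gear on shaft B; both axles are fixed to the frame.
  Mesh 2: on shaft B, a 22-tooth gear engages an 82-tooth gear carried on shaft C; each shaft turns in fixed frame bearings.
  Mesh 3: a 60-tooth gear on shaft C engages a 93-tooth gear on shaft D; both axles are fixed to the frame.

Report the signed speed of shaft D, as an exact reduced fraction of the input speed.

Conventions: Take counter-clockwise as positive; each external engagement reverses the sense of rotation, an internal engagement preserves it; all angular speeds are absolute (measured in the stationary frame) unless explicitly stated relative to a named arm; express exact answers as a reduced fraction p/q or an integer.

3-mesh fixed-axis compound train (all bearings frame-fixed)
mesh 1 [73T→73T]: |ω|/ω_in = 1×73/73 = 1, sense flips to −
mesh 2 [22T→82T]: |ω|/ω_in = 1×22/82 = 11/41, sense flips to +
mesh 3 [60T→93T]: |ω|/ω_in = (11/41)×60/93 = 220/1271, sense flips to −
signed output speed (× input speed) = -220/1271

-220/1271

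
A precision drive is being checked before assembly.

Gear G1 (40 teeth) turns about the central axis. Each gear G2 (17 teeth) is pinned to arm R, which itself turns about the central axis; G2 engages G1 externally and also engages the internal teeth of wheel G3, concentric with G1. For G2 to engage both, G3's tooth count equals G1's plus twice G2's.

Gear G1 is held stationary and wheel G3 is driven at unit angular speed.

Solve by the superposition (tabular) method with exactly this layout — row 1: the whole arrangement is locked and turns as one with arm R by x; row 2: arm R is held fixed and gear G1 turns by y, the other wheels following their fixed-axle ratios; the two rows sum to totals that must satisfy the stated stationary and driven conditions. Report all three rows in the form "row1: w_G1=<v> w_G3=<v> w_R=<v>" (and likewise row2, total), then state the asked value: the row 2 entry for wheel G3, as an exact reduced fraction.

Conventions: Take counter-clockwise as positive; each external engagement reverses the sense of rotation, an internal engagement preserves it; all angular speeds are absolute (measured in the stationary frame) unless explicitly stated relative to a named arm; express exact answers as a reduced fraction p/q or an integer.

row1: w_G1=37/57 w_G3=37/57 w_R=37/57
row2: w_G1=-37/57 w_G3=20/57 w_R=0
total: w_G1=0 w_G3=1 w_R=37/57
asked value: 20/57

recognized (axles ride arm R): planetary set, 40/17/74 teeth
row 1 (train locked, turned with arm): all members turn x
superposition row 2 [arm held]: sun y, ring −(40/74)·y, arm 0
boundary: total ω_sun = x + y = 0 and total ω_ring = x − (40/74)·y = 1  ⇒  y = -37/57, x = 37/57
row 2 ring = −(40/74)·(-37/57) = 20/57
totals (row 1 + row 2): sun 37/57 + (-37/57) = 0, ring 37/57 + 20/57 = 1, arm 37/57 + 0 = 37/57
asked cell (row2, ring) = 20/57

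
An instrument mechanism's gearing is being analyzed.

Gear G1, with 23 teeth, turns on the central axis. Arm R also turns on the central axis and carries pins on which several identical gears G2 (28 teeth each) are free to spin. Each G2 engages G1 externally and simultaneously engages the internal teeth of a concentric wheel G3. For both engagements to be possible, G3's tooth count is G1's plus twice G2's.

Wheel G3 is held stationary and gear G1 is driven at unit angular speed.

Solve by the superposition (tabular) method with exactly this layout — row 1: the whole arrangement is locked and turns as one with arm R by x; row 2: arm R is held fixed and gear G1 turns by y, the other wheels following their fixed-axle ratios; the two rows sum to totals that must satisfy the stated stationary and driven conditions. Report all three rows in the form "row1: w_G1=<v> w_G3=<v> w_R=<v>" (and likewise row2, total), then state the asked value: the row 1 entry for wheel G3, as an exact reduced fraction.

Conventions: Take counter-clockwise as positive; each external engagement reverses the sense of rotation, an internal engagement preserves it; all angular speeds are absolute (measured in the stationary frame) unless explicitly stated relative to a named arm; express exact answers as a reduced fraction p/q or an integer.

row1: w_G1=23/102 w_G3=23/102 w_R=23/102
row2: w_G1=79/102 w_G3=-23/102 w_R=0
total: w_G1=1 w_G3=0 w_R=23/102
asked value: 23/102

class = planetary set [G3 = 23+2·28 = 79; Willis about the carrier]
row 1 — lock + rotate with arm: ω_sun = ω_ring = ω_arm = x
row 2 (arm held, sun turns y): ω_ring = −(23/79)·y, ω_arm = 0
boundary: total ω_ring = x − (23/79)·y = 0 and total ω_sun = x + y = 1  ⇒  y = 79/102, x = 23/102
row 2 ring = −(23/79)·79/102 = -23/102
totals (row 1 + row 2): sun 23/102 + 79/102 = 1, ring 23/102 + (-23/102) = 0, arm 23/102 + 0 = 23/102
asked cell (row1, ring) = 23/102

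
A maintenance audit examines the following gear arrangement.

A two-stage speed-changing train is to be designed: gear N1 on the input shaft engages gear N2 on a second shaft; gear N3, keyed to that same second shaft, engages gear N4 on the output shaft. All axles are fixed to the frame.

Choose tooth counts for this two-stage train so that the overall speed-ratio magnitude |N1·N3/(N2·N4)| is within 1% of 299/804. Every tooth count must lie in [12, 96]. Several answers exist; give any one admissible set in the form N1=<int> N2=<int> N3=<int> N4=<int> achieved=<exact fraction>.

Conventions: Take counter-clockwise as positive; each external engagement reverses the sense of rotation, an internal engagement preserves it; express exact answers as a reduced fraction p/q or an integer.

class = fixed-axis compound train [2-stage, 299/804 wanted]
target = 299/804 in lowest terms: an exact hit needs N1·N3 = k·299 and N2·N4 = k·804 for one integer k, every count in [12, 96]; additionally prefer no 1:1 stage (N1 ≠ N2, N3 ≠ N4)
k = 1: N1·N3 = 299 = 13·23, N2·N4 = 804 = 12·67
achieved = 13·23/(12·67) = 299/804; |achieved − target| = 0 ≤ 299/80400 ✓

N1=13 N2=12 N3=23 N4=67 achieved=299/804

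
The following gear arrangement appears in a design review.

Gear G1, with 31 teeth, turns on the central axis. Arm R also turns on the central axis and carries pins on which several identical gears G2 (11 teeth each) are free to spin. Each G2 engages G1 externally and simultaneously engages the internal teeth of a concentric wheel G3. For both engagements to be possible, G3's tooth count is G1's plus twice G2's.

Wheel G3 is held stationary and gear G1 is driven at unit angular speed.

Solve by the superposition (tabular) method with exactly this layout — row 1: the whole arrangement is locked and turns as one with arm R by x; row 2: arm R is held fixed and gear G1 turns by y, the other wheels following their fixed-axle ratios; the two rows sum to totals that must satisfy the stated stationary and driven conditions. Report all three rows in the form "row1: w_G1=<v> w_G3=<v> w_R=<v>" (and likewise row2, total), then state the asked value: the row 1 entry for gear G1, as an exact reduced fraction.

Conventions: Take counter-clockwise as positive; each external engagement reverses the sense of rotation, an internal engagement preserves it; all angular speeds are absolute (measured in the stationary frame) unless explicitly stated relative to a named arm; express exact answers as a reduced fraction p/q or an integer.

class = planetary set [G3 = 31+2·11 = 53; Willis about the carrier]
row 1 (train locked, turned with arm): all members turn x
row 2 — arm fixed, fixed-axis ratios: sun y, ring −(31/53)·y, arm 0
boundary: total ω_ring = x − (31/53)·y = 0 and total ω_sun = x + y = 1  ⇒  y = 53/84, x = 31/84
row 2 ring = −(31/53)·53/84 = -31/84
totals (row 1 + row 2): sun 31/84 + 53/84 = 1, ring 31/84 + (-31/84) = 0, arm 31/84 + 0 = 31/84
asked cell (row1, sun) = 31/84

row1: w_G1=31/84 w_G3=31/84 w_R=31/84
row2: w_G1=53/84 w_G3=-31/84 w_R=0
total: w_G1=1 w_G3=0 w_R=31/84
asked value: 31/84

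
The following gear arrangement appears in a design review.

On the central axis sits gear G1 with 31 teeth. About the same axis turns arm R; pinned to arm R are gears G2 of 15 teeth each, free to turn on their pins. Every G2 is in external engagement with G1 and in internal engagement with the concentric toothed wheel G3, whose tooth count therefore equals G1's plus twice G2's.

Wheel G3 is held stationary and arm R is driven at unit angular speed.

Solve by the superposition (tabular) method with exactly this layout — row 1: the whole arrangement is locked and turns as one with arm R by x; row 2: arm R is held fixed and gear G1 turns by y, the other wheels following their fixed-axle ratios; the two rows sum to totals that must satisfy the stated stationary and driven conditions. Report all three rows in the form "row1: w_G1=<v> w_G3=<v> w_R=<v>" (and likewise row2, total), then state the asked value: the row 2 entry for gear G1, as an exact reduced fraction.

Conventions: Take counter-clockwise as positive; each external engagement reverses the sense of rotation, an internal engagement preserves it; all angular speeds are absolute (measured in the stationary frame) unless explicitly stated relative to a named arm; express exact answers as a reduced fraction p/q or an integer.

row1: w_G1=1 w_G3=1 w_R=1
row2: w_G1=61/31 w_G3=-1 w_R=0
total: w_G1=92/31 w_G3=0 w_R=1
asked value: 61/31

class = planetary set [G3 = 31+2·15 = 61; Willis about the carrier]
row 1 (train locked, turned with arm): all members turn x
row 2 — arm fixed, fixed-axis ratios: sun y, ring −(31/61)·y, arm 0
boundary: total ω_ring = x − (31/61)·y = 0 and total ω_arm = x = 1  ⇒  y = 61/31, x = 1
row 2 ring = −(31/61)·61/31 = -1
totals (row 1 + row 2): sun 1 + 61/31 = 92/31, ring 1 + (-1) = 0, arm 1 + 0 = 1
asked cell (row2, sun) = 61/31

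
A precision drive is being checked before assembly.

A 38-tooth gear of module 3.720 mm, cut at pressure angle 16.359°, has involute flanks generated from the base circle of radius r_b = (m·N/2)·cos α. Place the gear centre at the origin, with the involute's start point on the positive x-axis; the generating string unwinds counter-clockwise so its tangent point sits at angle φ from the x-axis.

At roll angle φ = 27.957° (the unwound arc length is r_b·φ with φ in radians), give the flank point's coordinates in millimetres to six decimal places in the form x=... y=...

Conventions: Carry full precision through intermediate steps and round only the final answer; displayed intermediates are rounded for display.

x=75.417716 y=2.564223

class = single-mesh tooth geometry [base-circle involute, m = 3.720, 38T]
pitch radius r_p = m·N/2 = 3.720·38/2 = 70.680000
base radius r_b = r_p·cos α = 70.680000·cos 16.359° = 67.818574
roll angle φ = 27.957° = 0.48794170 rad
x = r_b·(cos φ + φ·sin φ) = 75.417716
y = r_b·(sin φ − φ·cos φ) = 2.564223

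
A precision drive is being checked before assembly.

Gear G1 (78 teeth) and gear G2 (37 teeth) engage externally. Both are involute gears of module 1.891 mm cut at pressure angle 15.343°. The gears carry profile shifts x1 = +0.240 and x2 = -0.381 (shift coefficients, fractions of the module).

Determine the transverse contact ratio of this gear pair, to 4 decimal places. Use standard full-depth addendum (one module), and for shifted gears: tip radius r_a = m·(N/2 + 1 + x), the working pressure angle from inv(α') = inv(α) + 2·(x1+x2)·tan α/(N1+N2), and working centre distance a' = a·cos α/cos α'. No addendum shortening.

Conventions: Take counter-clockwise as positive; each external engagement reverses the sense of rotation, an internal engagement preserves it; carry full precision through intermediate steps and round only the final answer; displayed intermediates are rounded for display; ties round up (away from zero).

2.1519

recognized (one external pair, fixed centres): single-mesh tooth geometry, m = 1.891, N1 = 78, N2 = 37
base radii: r_b1 = 71.120520, r_b2 = 33.736657
tip radii: r_a1 = 76.093840, r_a2 = 36.154029
inv(α') = inv(15.343°) + 2·(+0.240-0.381)·tan α/(78+37) = 0.00591718  ⇒  α' = 14.81190°
a' = a·cos α / cos α' = 108.7325·cos 15.343°/cos 14.81190° = 108.461314
action lengths: √(r_a1²−r_b1²) = 27.058161, √(r_a2²−r_b2²) = 12.998146
base pitch p_b = π·m·cos α = 5.729018
CR = (27.058161 + 12.998146 − 108.461314·sin 14.81190°)/5.729018 = 2.151946
contact ratio ≈ 2.1519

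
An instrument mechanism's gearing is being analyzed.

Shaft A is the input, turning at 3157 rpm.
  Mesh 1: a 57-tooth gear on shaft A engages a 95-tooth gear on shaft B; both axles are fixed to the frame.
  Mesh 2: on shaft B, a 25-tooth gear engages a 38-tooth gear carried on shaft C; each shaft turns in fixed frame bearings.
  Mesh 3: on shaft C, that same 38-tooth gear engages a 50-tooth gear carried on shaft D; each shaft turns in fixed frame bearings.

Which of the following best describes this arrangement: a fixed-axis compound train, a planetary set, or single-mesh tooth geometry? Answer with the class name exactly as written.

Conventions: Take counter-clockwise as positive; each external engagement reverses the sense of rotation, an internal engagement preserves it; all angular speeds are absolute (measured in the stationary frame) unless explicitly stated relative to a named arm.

fixed-axis compound train

3-mesh fixed-axis compound train (all bearings frame-fixed)
classification: fixed-axis compound train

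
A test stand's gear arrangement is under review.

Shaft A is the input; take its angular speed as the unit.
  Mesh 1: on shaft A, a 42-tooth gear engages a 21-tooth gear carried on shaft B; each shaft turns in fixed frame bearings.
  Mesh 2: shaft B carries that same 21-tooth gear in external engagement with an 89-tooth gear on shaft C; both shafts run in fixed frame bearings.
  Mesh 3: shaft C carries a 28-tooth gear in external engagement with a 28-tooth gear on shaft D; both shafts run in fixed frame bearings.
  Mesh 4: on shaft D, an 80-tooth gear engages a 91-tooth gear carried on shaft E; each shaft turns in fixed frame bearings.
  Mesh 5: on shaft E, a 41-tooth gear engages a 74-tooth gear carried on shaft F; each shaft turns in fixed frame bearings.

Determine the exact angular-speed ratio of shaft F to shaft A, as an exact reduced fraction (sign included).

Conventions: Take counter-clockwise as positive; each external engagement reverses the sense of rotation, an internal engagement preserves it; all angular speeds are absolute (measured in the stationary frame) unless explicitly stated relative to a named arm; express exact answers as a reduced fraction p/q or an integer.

class = fixed-axis compound train [5 meshes; 5 ratios multiply, 5 sense flips]
mesh 1 [42T→21T]: running ratio 2, sense −
mesh 2 [21T→89T]: running ratio 42/89, sense +
mesh 3 [28T→28T]: running ratio 42/89, sense −
mesh 4 [80T→91T]: running ratio 480/1157, sense +
mesh 5 [41T→74T]: running ratio 9840/42809, sense −
ω_out/ω_in = -9840/42809

-9840/42809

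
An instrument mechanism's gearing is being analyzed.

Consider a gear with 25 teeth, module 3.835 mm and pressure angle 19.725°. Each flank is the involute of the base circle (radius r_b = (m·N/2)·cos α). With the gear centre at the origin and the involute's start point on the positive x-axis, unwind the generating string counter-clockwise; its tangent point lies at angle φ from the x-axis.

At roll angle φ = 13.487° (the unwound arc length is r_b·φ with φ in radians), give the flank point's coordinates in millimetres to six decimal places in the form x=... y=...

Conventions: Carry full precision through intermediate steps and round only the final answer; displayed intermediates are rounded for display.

x=46.357596 y=0.195102

class = single-mesh tooth geometry [base-circle involute, m = 3.835, 25T]
pitch radius r_p = m·N/2 = 3.835·25/2 = 47.937500
base radius r_b = r_p·cos α = 47.937500·cos 19.725° = 45.124689
roll angle φ = 13.487° = 0.23539256 rad
x = r_b·(cos φ + φ·sin φ) = 46.357596
y = r_b·(sin φ − φ·cos φ) = 0.195102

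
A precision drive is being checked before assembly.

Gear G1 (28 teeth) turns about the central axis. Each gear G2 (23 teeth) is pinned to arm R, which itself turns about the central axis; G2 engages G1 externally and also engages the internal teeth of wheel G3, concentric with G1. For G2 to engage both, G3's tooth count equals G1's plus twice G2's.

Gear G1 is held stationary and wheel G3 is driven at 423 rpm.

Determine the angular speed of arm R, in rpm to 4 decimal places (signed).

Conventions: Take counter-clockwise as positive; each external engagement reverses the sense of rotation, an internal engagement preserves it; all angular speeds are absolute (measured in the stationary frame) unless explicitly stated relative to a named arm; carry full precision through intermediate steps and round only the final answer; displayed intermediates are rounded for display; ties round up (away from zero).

+306.8824 rpm

class = planetary set [G3 = 28+2·23 = 74; Willis about the carrier]
normalise by the input: solve with ω_ring = 1, then scale by 423 rpm
ring teeth: 28 + 2·23 = 74
28(ω_sun−ω_arm) = −74(ω_ring−ω_arm),  ω_sun = 0, ω_ring = 1
28(0−ω_arm) = −74(1−ω_arm)  ⇒  102·ω_arm = 74  ⇒  ω_arm = 37/51
scale: ω_arm = 37/51 × 423 rpm = +306.8824 rpm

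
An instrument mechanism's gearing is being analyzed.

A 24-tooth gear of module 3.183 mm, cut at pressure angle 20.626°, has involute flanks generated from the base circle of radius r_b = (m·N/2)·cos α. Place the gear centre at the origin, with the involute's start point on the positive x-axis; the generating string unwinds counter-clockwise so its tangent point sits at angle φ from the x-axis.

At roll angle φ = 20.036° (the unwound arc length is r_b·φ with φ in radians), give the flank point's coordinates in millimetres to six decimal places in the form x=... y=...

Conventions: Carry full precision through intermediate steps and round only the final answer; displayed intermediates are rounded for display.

recognized (one wheel, involute flank): single-mesh tooth geometry, m = 3.183, N = 24
pitch radius r_p = m·N/2 = 3.183·24/2 = 38.196000
base radius r_b = r_p·cos α = 38.196000·cos 20.626° = 35.747628
roll angle φ = 20.036° = 0.34969417 rad
x = r_b·(cos φ + φ·sin φ) = 37.866977
y = r_b·(sin φ − φ·cos φ) = 0.503351

x=37.866977 y=0.503351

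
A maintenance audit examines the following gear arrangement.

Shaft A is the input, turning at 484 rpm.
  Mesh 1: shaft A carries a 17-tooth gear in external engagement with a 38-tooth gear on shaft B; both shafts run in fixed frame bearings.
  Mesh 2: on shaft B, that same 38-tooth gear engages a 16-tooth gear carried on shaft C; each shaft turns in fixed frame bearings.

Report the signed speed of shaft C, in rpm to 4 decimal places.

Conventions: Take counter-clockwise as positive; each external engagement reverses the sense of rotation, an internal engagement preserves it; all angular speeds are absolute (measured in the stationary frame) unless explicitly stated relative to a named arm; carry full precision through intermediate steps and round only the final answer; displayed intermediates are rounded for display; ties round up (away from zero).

recognized (3 fixed axles, 2 meshes): fixed-axis compound train
mesh 1 [17T→38T]: ω = 484.0000×17/38 = 216.5263 rpm, sense flips to −
mesh 2 [38T→16T]: ω = 216.5263×38/16 = 514.2500 rpm, sense flips to +
signed output speed = +514.2500 rpm

+514.2500 rpm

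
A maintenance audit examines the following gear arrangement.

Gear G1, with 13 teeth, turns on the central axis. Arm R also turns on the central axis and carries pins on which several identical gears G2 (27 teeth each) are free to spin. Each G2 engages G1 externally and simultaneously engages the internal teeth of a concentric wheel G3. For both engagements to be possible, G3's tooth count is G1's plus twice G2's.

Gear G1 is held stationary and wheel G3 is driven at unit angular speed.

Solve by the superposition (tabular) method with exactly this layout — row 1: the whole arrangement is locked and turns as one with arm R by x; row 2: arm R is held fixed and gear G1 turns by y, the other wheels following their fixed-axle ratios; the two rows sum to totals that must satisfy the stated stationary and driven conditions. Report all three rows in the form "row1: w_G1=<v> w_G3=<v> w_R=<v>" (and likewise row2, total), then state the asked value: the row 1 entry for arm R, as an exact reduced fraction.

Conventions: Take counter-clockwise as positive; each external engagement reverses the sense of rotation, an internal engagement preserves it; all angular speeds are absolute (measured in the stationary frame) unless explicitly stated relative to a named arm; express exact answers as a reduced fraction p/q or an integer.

row1: w_G1=67/80 w_G3=67/80 w_R=67/80
row2: w_G1=-67/80 w_G3=13/80 w_R=0
total: w_G1=0 w_G3=1 w_R=67/80
asked value: 67/80

recognized (axles ride arm R): planetary set, 13/27/67 teeth
row 1 (train locked, turned with arm): all members turn x
row 2 (arm held, sun turns y): ω_ring = −(13/67)·y, ω_arm = 0
boundary: total ω_sun = x + y = 0 and total ω_ring = x − (13/67)·y = 1  ⇒  y = -67/80, x = 67/80
row 2 ring = −(13/67)·(-67/80) = 13/80
totals (row 1 + row 2): sun 67/80 + (-67/80) = 0, ring 67/80 + 13/80 = 1, arm 67/80 + 0 = 67/80
asked cell (row1, arm) = 67/80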